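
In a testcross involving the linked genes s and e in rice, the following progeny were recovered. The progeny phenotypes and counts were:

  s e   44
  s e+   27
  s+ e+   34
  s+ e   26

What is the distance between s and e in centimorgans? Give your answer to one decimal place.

The two most frequent classes, s+ e+ (34) and s e (44), are the parental types, so the F1 was s+ e+ / s e.
The recombinant classes are s+ e and s e+: 26 + 27 = 53.
Recombination frequency = 53/131 = 0.4046 ≈ 40.5%, i.e. 40.5 centimorgans.

40.5 centimorgans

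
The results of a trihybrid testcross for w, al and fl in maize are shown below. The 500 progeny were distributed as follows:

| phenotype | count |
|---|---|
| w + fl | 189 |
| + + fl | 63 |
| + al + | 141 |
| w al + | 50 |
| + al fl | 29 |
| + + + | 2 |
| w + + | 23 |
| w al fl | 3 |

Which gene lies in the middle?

al

The two most frequent reciprocal classes, + al + and w + fl, are the parental types, so the F1 was + al + / w + fl.
The two rarest classes, + + + and w al fl, are the double crossovers. Comparing them with the parentals, only the al allele has switched, so al is the middle locus and the order is w – al – fl.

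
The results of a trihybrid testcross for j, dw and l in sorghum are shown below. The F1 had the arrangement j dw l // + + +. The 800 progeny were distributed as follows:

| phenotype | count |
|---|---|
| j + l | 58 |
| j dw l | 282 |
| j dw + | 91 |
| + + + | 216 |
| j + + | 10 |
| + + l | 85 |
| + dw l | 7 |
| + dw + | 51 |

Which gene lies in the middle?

The two rarest classes, + dw l and j + +, are the double crossovers. Comparing them with the parentals, only the j allele has switched, so j is the middle locus and the order is dw – j – l.

j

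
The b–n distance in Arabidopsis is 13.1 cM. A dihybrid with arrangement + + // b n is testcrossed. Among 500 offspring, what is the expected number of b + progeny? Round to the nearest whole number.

33

A map distance of 13.1 cM corresponds to a recombination frequency of 0.131.
The F1 is + + / b n, so b + is a recombinant gamete class with expected frequency r/2 = 0.131/2 = 0.0655.
Expected number = 0.0655 × 500 = 32.75 ≈ 33.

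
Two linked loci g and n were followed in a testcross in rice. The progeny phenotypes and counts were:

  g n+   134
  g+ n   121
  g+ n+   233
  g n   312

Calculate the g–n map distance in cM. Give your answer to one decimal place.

The two most frequent classes, g+ n+ (233) and g n (312), are the parental types, so the F1 was g+ n+ / g n.
The recombinant classes are g+ n and g n+: 121 + 134 = 255.
Recombination frequency = 255/800 = 0.3187 ≈ 31.9%, i.e. 31.9 cM.

31.9 cM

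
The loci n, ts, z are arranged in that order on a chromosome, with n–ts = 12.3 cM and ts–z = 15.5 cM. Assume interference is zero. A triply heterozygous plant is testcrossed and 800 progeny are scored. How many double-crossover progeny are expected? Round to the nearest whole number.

Map distances give recombination frequencies of 0.123 and 0.155 for the two intervals.
With no interference, expected double-crossover frequency = 0.123 × 0.155 = 0.01907.
Expected number = 0.01907 × 800 = 15.25 ≈ 15.

15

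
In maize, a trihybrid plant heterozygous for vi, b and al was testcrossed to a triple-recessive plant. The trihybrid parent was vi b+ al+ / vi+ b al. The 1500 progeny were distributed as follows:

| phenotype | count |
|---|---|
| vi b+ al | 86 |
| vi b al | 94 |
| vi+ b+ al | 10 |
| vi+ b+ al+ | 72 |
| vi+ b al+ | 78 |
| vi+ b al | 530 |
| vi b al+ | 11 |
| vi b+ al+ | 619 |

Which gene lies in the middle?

The two rarest classes, vi b al+ and vi+ b+ al, are the double crossovers. Comparing them with the parentals, only the b allele has switched, so b is the middle locus and the order is vi – b – al.

b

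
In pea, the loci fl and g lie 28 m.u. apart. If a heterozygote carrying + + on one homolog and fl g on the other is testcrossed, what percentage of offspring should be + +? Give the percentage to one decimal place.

36.0%

A map distance of 28 m.u. corresponds to a recombination frequency of 0.280.
The F1 is + + / fl g, so + + is a parental gamete class with expected frequency (1 − r)/2 = 0.720/2 = 0.3600.
That is 0.3600 = 36.0% of the progeny.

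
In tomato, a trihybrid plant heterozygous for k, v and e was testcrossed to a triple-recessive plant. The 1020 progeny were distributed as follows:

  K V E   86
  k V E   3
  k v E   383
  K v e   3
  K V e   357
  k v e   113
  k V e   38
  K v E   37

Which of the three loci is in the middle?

v

The two most frequent reciprocal classes, k v E and K V e, are the parental types, so the F1 was k v E / K V e.
The two rarest classes, k V E and K v e, are the double crossovers. Comparing them with the parentals, only the v allele has switched, so v is the middle locus and the order is k – v – e.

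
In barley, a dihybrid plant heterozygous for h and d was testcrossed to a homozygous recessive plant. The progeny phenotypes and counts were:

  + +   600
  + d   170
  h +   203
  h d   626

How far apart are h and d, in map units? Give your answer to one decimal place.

23.3 map units

The two most frequent classes, + + (600) and h d (626), are the parental types, so the F1 was + + / h d.
The recombinant classes are + d and h +: 170 + 203 = 373.
Recombination frequency = 373/1599 = 0.2333 ≈ 23.3%, i.e. 23.3 map units.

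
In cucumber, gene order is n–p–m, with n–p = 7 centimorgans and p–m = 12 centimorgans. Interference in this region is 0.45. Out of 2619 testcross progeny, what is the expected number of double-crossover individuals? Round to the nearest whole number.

12

Map distances give recombination frequencies of 0.070 and 0.120 for the two intervals.
With interference 0.45 (so coincidence = 0.55), expected double-crossover frequency = 0.070 × 0.120 × 0.55 = 0.00462.
Expected number = 0.00462 × 2619 = 12.10 ≈ 12.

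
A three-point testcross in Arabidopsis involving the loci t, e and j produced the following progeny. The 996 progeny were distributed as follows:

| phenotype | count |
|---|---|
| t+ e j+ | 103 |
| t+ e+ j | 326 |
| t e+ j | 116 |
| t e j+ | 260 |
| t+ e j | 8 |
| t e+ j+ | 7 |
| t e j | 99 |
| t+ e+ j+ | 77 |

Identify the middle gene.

e

The two most frequent reciprocal classes, t+ e+ j and t e j+, are the parental types, so the F1 was t+ e+ j / t e j+.
The two rarest classes, t+ e j and t e+ j+, are the double crossovers. Comparing them with the parentals, only the e allele has switched, so e is the middle locus and the order is t – e – j.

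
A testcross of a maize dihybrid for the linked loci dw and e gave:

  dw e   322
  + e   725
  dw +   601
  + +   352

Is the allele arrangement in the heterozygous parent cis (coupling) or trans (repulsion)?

The two most frequent classes are + e (725) and dw + (601); these are the parental (non-recombinant) types.
So the F1 carried + e on one chromosome and dw + on the other — the recessive alleles are on opposite chromosomes (trans / repulsion).

trans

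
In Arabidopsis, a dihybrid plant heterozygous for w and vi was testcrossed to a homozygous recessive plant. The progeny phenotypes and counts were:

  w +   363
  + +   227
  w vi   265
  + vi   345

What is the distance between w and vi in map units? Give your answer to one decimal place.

41.0 map units

The two most frequent classes, + vi (345) and w + (363), are the parental types, so the F1 was + vi / w +.
The recombinant classes are + + and w vi: 227 + 265 = 492.
Recombination frequency = 492/1200 = 0.4100 ≈ 41.0%, i.e. 41.0 map units.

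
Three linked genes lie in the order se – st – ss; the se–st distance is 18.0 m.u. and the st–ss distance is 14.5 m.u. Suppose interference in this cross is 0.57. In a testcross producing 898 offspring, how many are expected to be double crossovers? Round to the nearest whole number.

10

Map distances give recombination frequencies of 0.180 and 0.145 for the two intervals.
With interference 0.57 (so coincidence = 0.43), expected double-crossover frequency = 0.180 × 0.145 × 0.43 = 0.01122.
Expected number = 0.01122 × 898 = 10.08 ≈ 10.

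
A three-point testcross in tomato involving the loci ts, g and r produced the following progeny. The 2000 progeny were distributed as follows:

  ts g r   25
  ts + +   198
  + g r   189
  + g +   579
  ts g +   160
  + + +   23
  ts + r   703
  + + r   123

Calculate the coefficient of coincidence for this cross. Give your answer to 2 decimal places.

The two most frequent reciprocal classes, + g + and ts + r, are the parental types, so the F1 was + g + / ts + r.
The two rarest classes, + + + and ts g r, are the double crossovers. Comparing them with the parentals, only the g allele has switched, so g is the middle locus and the order is r – g – ts.
r–g: (387 + 48)/2000 = 0.2175; g–ts: (283 + 48)/2000 = 0.1655.
Expected DCO frequency = 0.2175 × 0.1655 ≈ 0.03600; observed = 48/2000 ≈ 0.02400.
Coefficient of coincidence = 0.02400/0.03600 ≈ 0.67.

0.67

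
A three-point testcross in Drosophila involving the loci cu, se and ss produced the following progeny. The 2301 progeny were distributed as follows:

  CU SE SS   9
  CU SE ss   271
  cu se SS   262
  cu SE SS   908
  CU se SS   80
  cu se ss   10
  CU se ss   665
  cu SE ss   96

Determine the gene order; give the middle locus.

The two most frequent reciprocal classes, CU se ss and cu SE SS, are the parental types, so the F1 was CU se ss / cu SE SS.
The two rarest classes, cu se ss and CU SE SS, are the double crossovers. Comparing them with the parentals, only the cu allele has switched, so cu is the middle locus and the order is se – cu – ss.

cu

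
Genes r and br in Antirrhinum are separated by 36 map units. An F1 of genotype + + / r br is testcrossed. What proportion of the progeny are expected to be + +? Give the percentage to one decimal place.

32.0%

A map distance of 36 map units corresponds to a recombination frequency of 0.360.
The F1 is + + / r br, so + + is a parental gamete class with expected frequency (1 − r)/2 = 0.640/2 = 0.3200.
That is 0.3200 = 32.0% of the progeny.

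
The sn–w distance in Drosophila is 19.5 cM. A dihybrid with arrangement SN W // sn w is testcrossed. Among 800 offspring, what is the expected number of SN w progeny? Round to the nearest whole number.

A map distance of 19.5 cM corresponds to a recombination frequency of 0.195.
The F1 is SN W / sn w, so SN w is a recombinant gamete class with expected frequency r/2 = 0.195/2 = 0.0975.
Expected number = 0.0975 × 800 = 78.00 ≈ 78.

78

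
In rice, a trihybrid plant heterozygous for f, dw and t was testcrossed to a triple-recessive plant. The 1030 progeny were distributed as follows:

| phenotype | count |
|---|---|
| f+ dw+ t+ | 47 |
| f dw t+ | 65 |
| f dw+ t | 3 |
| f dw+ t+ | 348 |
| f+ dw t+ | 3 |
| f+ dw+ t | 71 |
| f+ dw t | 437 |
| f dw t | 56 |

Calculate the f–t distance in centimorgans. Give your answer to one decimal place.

10.6 centimorgans

The two most frequent reciprocal classes, f dw+ t+ and f+ dw t, are the parental types, so the F1 was f dw+ t+ / f+ dw t.
The two rarest classes, f dw+ t and f+ dw t+, are the double crossovers. Comparing them with the parentals, only the t allele has switched, so t is the middle locus and the order is dw – t – f.
Crossovers in the t–f interval produce the single-crossover classes f+ dw+ t+ and f dw t (47 + 56 = 103) plus the double crossovers (6).
RF(t–f) = (103 + 6) / 1030 = 109/1030 = 0.1058 → 10.6 centimorgans.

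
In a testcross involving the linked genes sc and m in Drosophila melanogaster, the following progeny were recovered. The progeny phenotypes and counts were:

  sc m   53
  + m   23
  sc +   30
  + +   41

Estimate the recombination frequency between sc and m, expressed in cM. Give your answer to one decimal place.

36.1 cM

The two most frequent classes, + + (41) and sc m (53), are the parental types, so the F1 was + + / sc m.
The recombinant classes are + m and sc +: 23 + 30 = 53.
Recombination frequency = 53/147 = 0.3605 ≈ 36.1%, i.e. 36.1 cM.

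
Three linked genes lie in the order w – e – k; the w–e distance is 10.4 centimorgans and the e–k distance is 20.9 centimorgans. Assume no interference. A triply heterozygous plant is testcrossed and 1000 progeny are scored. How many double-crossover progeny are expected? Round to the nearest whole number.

Map distances give recombination frequencies of 0.104 and 0.209 for the two intervals.
With no interference, expected double-crossover frequency = 0.104 × 0.209 = 0.02174.
Expected number = 0.02174 × 1000 = 21.74 ≈ 22.

22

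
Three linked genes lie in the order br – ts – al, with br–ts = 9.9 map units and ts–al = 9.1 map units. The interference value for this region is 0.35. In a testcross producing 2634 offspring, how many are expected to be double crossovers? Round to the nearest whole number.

15

Map distances give recombination frequencies of 0.099 and 0.091 for the two intervals.
With interference 0.35 (so coincidence = 0.65), expected double-crossover frequency = 0.099 × 0.091 × 0.65 = 0.00586.
Expected number = 0.00586 × 2634 = 15.42 ≈ 15.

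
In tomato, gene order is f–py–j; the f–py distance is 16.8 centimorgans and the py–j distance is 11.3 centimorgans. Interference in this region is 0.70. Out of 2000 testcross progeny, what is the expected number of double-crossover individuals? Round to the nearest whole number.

Map distances give recombination frequencies of 0.168 and 0.113 for the two intervals.
With interference 0.70 (so coincidence = 0.30), expected double-crossover frequency = 0.168 × 0.113 × 0.30 = 0.00570.
Expected number = 0.00570 × 2000 = 11.39 ≈ 11.

11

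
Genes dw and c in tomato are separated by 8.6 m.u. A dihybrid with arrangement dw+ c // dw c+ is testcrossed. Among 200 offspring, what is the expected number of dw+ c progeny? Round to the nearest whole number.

A map distance of 8.6 m.u. corresponds to a recombination frequency of 0.086.
The F1 is dw+ c / dw c+, so dw+ c is a parental gamete class with expected frequency (1 − r)/2 = 0.914/2 = 0.4570.
Expected number = 0.4570 × 200 = 91.40 ≈ 91.

91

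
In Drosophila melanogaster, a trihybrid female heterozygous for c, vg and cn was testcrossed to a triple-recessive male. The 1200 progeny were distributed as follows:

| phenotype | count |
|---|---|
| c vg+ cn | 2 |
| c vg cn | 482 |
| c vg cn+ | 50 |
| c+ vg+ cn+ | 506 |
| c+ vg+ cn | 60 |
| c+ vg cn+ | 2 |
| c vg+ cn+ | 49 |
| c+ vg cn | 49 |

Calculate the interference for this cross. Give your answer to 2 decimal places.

The two most frequent reciprocal classes, c+ vg+ cn+ and c vg cn, are the parental types, so the F1 was c+ vg+ cn+ / c vg cn.
The two rarest classes, c+ vg cn+ and c vg+ cn, are the double crossovers. Comparing them with the parentals, only the vg allele has switched, so vg is the middle locus and the order is c – vg – cn.
c–vg: (98 + 4)/1200 = 0.0850; vg–cn: (110 + 4)/1200 = 0.0950.
Expected DCO frequency = 0.0850 × 0.0950 ≈ 0.00808; observed = 4/1200 ≈ 0.00333.
Coefficient of coincidence = 0.00333/0.00808 ≈ 0.41; interference = 1 − 0.41 = 0.59.

0.59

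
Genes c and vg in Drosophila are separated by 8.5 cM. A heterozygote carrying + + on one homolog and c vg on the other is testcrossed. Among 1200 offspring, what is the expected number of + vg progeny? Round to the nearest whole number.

A map distance of 8.5 cM corresponds to a recombination frequency of 0.085.
The F1 is + + / c vg, so + vg is a recombinant gamete class with expected frequency r/2 = 0.085/2 = 0.0425.
Expected number = 0.0425 × 1200 = 51.00 ≈ 51.

51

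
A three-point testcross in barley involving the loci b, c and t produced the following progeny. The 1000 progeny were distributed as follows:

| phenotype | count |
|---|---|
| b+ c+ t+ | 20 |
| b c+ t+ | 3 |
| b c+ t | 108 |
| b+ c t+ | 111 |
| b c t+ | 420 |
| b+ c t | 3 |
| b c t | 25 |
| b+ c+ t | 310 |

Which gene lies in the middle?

The two most frequent reciprocal classes, b+ c+ t and b c t+, are the parental types, so the F1 was b+ c+ t / b c t+.
The two rarest classes, b+ c t and b c+ t+, are the double crossovers. Comparing them with the parentals, only the c allele has switched, so c is the middle locus and the order is b – c – t.

c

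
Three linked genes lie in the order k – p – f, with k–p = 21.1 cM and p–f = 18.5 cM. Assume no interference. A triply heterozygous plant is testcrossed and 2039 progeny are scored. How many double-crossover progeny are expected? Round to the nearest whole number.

Map distances give recombination frequencies of 0.211 and 0.185 for the two intervals.
With no interference, expected double-crossover frequency = 0.211 × 0.185 = 0.03904.
Expected number = 0.03904 × 2039 = 79.59 ≈ 80.

80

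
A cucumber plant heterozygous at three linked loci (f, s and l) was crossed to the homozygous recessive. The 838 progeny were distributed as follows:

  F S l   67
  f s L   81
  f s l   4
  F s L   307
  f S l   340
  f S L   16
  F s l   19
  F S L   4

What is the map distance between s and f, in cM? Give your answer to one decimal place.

The two most frequent reciprocal classes, f S l and F s L, are the parental types, so the F1 was f S l / F s L.
The two rarest classes, f s l and F S L, are the double crossovers. Comparing them with the parentals, only the s allele has switched, so s is the middle locus and the order is f – s – l.
Crossovers in the f–s interval produce the single-crossover classes F S l and f s L (67 + 81 = 148) plus the double crossovers (8).
RF(f–s) = (148 + 8) / 838 = 156/838 = 0.1862 → 18.6 cM.

18.6 cM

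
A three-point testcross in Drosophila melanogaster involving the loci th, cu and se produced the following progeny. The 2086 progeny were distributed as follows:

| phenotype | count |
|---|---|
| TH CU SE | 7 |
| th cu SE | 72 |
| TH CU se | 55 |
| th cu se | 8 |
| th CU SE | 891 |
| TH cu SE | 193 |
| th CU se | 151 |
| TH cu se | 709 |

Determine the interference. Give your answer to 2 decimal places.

0.39

The two most frequent reciprocal classes, TH cu se and th CU SE, are the parental types, so the F1 was TH cu se / th CU SE.
The two rarest classes, th cu se and TH CU SE, are the double crossovers. Comparing them with the parentals, only the th allele has switched, so th is the middle locus and the order is cu – th – se.
cu–th: (127 + 15)/2086 = 0.0681; th–se: (344 + 15)/2086 = 0.1721.
Expected DCO frequency = 0.0681 × 0.1721 ≈ 0.01172; observed = 15/2086 ≈ 0.00719.
Coefficient of coincidence = 0.00719/0.01172 ≈ 0.61; interference = 1 − 0.61 = 0.39.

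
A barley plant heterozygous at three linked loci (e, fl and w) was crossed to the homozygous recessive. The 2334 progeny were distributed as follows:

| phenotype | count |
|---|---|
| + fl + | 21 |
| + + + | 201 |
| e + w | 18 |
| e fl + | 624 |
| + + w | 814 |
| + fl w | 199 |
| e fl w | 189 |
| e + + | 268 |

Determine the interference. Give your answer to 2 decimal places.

The two most frequent reciprocal classes, e fl + and + + w, are the parental types, so the F1 was e fl + / + + w.
The two rarest classes, + fl + and e + w, are the double crossovers. Comparing them with the parentals, only the e allele has switched, so e is the middle locus and the order is fl – e – w.
fl–e: (467 + 39)/2334 = 0.2168; e–w: (390 + 39)/2334 = 0.1838.
Expected DCO frequency = 0.2168 × 0.1838 ≈ 0.03985; observed = 39/2334 ≈ 0.01671.
Coefficient of coincidence = 0.01671/0.03985 ≈ 0.42; interference = 1 − 0.42 = 0.58.

0.58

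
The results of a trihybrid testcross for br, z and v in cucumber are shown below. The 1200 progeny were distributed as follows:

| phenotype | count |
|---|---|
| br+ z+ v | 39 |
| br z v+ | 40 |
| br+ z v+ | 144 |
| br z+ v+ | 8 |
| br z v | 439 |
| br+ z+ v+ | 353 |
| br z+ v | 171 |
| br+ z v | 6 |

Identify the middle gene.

The two most frequent reciprocal classes, br+ z+ v+ and br z v, are the parental types, so the F1 was br+ z+ v+ / br z v.
The two rarest classes, br z+ v+ and br+ z v, are the double crossovers. Comparing them with the parentals, only the br allele has switched, so br is the middle locus and the order is z – br – v.

br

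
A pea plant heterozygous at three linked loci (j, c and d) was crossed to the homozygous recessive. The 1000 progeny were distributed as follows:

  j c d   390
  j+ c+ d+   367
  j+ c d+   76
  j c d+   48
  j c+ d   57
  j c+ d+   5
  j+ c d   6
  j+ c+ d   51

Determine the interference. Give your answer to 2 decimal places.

0.31

The two most frequent reciprocal classes, j c d and j+ c+ d+, are the parental types, so the F1 was j c d / j+ c+ d+.
The two rarest classes, j+ c d and j c+ d+, are the double crossovers. Comparing them with the parentals, only the j allele has switched, so j is the middle locus and the order is c – j – d.
c–j: (133 + 11)/1000 = 0.1440; j–d: (99 + 11)/1000 = 0.1100.
Expected DCO frequency = 0.1440 × 0.1100 ≈ 0.01584; observed = 11/1000 ≈ 0.01100.
Coefficient of coincidence = 0.01100/0.01584 ≈ 0.69; interference = 1 − 0.69 = 0.31.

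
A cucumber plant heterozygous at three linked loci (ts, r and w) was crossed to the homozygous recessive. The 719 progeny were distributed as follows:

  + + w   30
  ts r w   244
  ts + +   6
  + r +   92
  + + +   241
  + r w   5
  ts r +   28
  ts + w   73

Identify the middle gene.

ts

The two most frequent reciprocal classes, + + + and ts r w, are the parental types, so the F1 was + + + / ts r w.
The two rarest classes, ts + + and + r w, are the double crossovers. Comparing them with the parentals, only the ts allele has switched, so ts is the middle locus and the order is r – ts – w.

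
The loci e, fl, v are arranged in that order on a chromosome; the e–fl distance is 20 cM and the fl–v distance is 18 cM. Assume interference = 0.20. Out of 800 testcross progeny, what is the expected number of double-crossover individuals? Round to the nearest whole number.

Map distances give recombination frequencies of 0.200 and 0.180 for the two intervals.
With interference 0.20 (so coincidence = 0.80), expected double-crossover frequency = 0.200 × 0.180 × 0.80 = 0.02880.
Expected number = 0.02880 × 800 = 23.04 ≈ 23.

23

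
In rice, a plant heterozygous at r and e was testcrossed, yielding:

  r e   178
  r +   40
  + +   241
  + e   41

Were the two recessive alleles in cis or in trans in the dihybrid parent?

The two most frequent classes are + + (241) and r e (178); these are the parental (non-recombinant) types.
So the F1 carried + + on one chromosome and r e on the other — the recessive alleles are on the same chromosome (cis / coupling).

cis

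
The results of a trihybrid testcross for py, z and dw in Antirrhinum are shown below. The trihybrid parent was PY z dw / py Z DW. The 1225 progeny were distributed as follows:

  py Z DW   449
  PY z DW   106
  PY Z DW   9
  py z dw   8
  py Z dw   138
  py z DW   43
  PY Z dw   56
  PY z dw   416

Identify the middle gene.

The two rarest classes, py z dw and PY Z DW, are the double crossovers. Comparing them with the parentals, only the py allele has switched, so py is the middle locus and the order is dw – py – z.

py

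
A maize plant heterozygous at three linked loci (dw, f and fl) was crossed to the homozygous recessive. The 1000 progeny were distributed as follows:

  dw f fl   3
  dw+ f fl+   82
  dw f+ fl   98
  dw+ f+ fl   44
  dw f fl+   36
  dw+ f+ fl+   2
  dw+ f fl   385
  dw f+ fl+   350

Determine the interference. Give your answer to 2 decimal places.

0.68

The two most frequent reciprocal classes, dw+ f fl and dw f+ fl+, are the parental types, so the F1 was dw+ f fl / dw f+ fl+.
The two rarest classes, dw f fl and dw+ f+ fl+, are the double crossovers. Comparing them with the parentals, only the dw allele has switched, so dw is the middle locus and the order is f – dw – fl.
f–dw: (80 + 5)/1000 = 0.0850; dw–fl: (180 + 5)/1000 = 0.1850.
Expected DCO frequency = 0.0850 × 0.1850 ≈ 0.01572; observed = 5/1000 ≈ 0.00500.
Coefficient of coincidence = 0.00500/0.01572 ≈ 0.32; interference = 1 − 0.32 = 0.68.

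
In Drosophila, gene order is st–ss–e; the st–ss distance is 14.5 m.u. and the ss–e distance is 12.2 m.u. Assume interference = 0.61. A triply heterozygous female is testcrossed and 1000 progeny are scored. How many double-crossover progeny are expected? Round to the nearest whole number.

7

Map distances give recombination frequencies of 0.145 and 0.122 for the two intervals.
With interference 0.61 (so coincidence = 0.39), expected double-crossover frequency = 0.145 × 0.122 × 0.39 = 0.00690.
Expected number = 0.00690 × 1000 = 6.90 ≈ 7.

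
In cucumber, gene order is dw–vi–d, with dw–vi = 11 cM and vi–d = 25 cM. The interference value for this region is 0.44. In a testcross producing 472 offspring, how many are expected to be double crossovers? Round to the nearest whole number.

7

Map distances give recombination frequencies of 0.110 and 0.250 for the two intervals.
With interference 0.44 (so coincidence = 0.56), expected double-crossover frequency = 0.110 × 0.250 × 0.56 = 0.01540.
Expected number = 0.01540 × 472 = 7.27 ≈ 7.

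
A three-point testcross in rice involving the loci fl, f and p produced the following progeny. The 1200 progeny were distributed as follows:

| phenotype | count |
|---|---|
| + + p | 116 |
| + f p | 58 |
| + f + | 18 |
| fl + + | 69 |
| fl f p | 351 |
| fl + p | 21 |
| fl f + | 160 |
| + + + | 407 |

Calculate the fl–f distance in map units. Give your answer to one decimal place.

The two most frequent reciprocal classes, + + + and fl f p, are the parental types, so the F1 was + + + / fl f p.
The two rarest classes, + f + and fl + p, are the double crossovers. Comparing them with the parentals, only the f allele has switched, so f is the middle locus and the order is p – f – fl.
Crossovers in the f–fl interval produce the single-crossover classes fl + + and + f p (69 + 58 = 127) plus the double crossovers (39).
RF(f–fl) = (127 + 39) / 1200 = 166/1200 = 0.1383 → 13.8 map units.

13.8 map units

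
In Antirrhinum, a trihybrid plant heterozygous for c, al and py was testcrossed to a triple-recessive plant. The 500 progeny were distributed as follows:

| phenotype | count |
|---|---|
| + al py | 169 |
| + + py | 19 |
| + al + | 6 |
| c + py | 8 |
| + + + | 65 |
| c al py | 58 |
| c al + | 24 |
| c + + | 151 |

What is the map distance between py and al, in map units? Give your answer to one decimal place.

11.4 map units

The two most frequent reciprocal classes, c + + and + al py, are the parental types, so the F1 was c + + / + al py.
The two rarest classes, c + py and + al +, are the double crossovers. Comparing them with the parentals, only the py allele has switched, so py is the middle locus and the order is al – py – c.
Crossovers in the al–py interval produce the single-crossover classes c al + and + + py (24 + 19 = 43) plus the double crossovers (14).
RF(al–py) = (43 + 14) / 500 = 57/500 = 0.1140 → 11.4 map units.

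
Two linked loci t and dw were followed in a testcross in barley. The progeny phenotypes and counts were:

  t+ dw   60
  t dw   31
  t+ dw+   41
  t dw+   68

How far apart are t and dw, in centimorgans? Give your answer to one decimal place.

36.0 centimorgans

The two most frequent classes, t+ dw (60) and t dw+ (68), are the parental types, so the F1 was t+ dw / t dw+.
The recombinant classes are t+ dw+ and t dw: 41 + 31 = 72.
Recombination frequency = 72/200 = 0.3600 ≈ 36.0%, i.e. 36.0 centimorgans.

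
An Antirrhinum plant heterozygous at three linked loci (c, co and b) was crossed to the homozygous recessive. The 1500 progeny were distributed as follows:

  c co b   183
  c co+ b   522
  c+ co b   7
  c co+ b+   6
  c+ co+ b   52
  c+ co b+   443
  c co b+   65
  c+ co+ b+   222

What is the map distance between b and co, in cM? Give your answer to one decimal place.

The two most frequent reciprocal classes, c co+ b and c+ co b+, are the parental types, so the F1 was c co+ b / c+ co b+.
The two rarest classes, c co+ b+ and c+ co b, are the double crossovers. Comparing them with the parentals, only the b allele has switched, so b is the middle locus and the order is c – b – co.
Crossovers in the b–co interval produce the single-crossover classes c co b and c+ co+ b+ (183 + 222 = 405) plus the double crossovers (13).
RF(b–co) = (405 + 13) / 1500 = 418/1500 = 0.2787 → 27.9 cM.

27.9 cM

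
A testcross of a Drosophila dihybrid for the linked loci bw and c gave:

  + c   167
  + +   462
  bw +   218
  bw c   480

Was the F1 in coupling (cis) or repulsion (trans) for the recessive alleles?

The two most frequent classes are + + (462) and bw c (480); these are the parental (non-recombinant) types.
So the F1 carried + + on one chromosome and bw c on the other — the recessive alleles are on the same chromosome (cis / coupling).

cis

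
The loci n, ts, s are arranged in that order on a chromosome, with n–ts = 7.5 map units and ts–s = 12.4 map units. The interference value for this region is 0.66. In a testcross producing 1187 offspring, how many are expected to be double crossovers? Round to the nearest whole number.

Map distances give recombination frequencies of 0.075 and 0.124 for the two intervals.
With interference 0.66 (so coincidence = 0.34), expected double-crossover frequency = 0.075 × 0.124 × 0.34 = 0.00316.
Expected number = 0.00316 × 1187 = 3.75 ≈ 4.

4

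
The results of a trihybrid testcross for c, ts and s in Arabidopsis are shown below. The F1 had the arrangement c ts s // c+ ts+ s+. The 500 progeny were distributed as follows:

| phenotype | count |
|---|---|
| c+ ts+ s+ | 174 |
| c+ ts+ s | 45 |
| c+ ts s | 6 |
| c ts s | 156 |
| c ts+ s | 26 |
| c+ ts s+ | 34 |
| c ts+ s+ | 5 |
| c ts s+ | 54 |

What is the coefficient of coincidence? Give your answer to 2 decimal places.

The two rarest classes, c+ ts s and c ts+ s+, are the double crossovers. Comparing them with the parentals, only the c allele has switched, so c is the middle locus and the order is ts – c – s.
ts–c: (60 + 11)/500 = 0.1420; c–s: (99 + 11)/500 = 0.2200.
Expected DCO frequency = 0.1420 × 0.2200 ≈ 0.03124; observed = 11/500 ≈ 0.02200.
Coefficient of coincidence = 0.02200/0.03124 ≈ 0.70.

0.70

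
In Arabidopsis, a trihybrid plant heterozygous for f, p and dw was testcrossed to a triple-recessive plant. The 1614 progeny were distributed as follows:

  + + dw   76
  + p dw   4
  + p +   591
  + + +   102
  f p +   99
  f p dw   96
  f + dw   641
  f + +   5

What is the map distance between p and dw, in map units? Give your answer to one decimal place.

The two most frequent reciprocal classes, + p + and f + dw, are the parental types, so the F1 was + p + / f + dw.
The two rarest classes, + p dw and f + +, are the double crossovers. Comparing them with the parentals, only the dw allele has switched, so dw is the middle locus and the order is f – dw – p.
Crossovers in the dw–p interval produce the single-crossover classes + + + and f p dw (102 + 96 = 198) plus the double crossovers (9).
RF(dw–p) = (198 + 9) / 1614 = 207/1614 = 0.1283 → 12.8 map units.

12.8 map units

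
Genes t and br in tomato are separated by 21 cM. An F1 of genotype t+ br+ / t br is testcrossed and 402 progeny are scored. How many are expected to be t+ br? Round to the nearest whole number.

A map distance of 21 cM corresponds to a recombination frequency of 0.210.
The F1 is t+ br+ / t br, so t+ br is a recombinant gamete class with expected frequency r/2 = 0.210/2 = 0.1050.
Expected number = 0.1050 × 402 = 42.21 ≈ 42.

42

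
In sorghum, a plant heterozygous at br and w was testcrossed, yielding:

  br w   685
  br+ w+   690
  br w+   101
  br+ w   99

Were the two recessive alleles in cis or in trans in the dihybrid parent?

cis

The two most frequent classes are br+ w+ (690) and br w (685); these are the parental (non-recombinant) types.
So the F1 carried br+ w+ on one chromosome and br w on the other — the recessive alleles are on the same chromosome (cis / coupling).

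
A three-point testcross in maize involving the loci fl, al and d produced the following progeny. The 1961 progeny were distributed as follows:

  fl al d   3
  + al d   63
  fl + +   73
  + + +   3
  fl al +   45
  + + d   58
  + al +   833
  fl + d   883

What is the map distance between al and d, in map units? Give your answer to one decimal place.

7.2 map units

The two most frequent reciprocal classes, fl + d and + al +, are the parental types, so the F1 was fl + d / + al +.
The two rarest classes, fl al d and + + +, are the double crossovers. Comparing them with the parentals, only the al allele has switched, so al is the middle locus and the order is fl – al – d.
Crossovers in the al–d interval produce the single-crossover classes fl + + and + al d (73 + 63 = 136) plus the double crossovers (6).
RF(al–d) = (136 + 6) / 1961 = 142/1961 = 0.0724 → 7.2 map units.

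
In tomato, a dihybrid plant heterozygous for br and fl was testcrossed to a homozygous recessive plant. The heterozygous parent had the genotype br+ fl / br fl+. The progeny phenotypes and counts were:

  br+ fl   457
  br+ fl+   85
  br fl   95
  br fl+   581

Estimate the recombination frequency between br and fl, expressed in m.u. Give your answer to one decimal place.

14.8 m.u.

The recombinant classes are br+ fl+ and br fl: 85 + 95 = 180.
Recombination frequency = 180/1218 = 0.1478 ≈ 14.8%, i.e. 14.8 m.u.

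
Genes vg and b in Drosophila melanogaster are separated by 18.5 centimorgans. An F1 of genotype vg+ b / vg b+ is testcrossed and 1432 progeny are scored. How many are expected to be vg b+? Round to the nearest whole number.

A map distance of 18.5 centimorgans corresponds to a recombination frequency of 0.185.
The F1 is vg+ b / vg b+, so vg b+ is a parental gamete class with expected frequency (1 − r)/2 = 0.815/2 = 0.4075.
Expected number = 0.4075 × 1432 = 583.54 ≈ 584.

584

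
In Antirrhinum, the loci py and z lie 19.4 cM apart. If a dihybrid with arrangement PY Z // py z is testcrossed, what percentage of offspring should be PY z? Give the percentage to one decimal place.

9.7%

A map distance of 19.4 cM corresponds to a recombination frequency of 0.194.
The F1 is PY Z / py z, so PY z is a recombinant gamete class with expected frequency r/2 = 0.194/2 = 0.0970.
That is 0.0970 = 9.7% of the progeny.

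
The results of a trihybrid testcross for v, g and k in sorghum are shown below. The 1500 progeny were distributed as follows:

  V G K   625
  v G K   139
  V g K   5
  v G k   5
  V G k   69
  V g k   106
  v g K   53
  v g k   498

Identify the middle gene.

The two most frequent reciprocal classes, V G K and v g k, are the parental types, so the F1 was V G K / v g k.
The two rarest classes, V g K and v G k, are the double crossovers. Comparing them with the parentals, only the g allele has switched, so g is the middle locus and the order is k – g – v.

g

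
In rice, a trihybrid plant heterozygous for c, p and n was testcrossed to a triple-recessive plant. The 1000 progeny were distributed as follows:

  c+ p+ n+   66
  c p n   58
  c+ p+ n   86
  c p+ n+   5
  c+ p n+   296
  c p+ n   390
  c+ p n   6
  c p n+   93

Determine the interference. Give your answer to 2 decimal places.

0.57

The two most frequent reciprocal classes, c p+ n and c+ p n+, are the parental types, so the F1 was c p+ n / c+ p n+.
The two rarest classes, c p+ n+ and c+ p n, are the double crossovers. Comparing them with the parentals, only the n allele has switched, so n is the middle locus and the order is p – n – c.
p–n: (124 + 11)/1000 = 0.1350; n–c: (179 + 11)/1000 = 0.1900.
Expected DCO frequency = 0.1350 × 0.1900 ≈ 0.02565; observed = 11/1000 ≈ 0.01100.
Coefficient of coincidence = 0.01100/0.02565 ≈ 0.43; interference = 1 − 0.43 = 0.57.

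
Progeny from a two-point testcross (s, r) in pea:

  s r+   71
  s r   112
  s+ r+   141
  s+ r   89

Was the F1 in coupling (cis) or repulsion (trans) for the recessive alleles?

The two most frequent classes are s+ r+ (141) and s r (112); these are the parental (non-recombinant) types.
So the F1 carried s+ r+ on one chromosome and s r on the other — the recessive alleles are on the same chromosome (cis / coupling).

cis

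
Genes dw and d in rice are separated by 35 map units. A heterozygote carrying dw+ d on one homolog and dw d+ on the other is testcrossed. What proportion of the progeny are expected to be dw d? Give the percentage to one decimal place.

A map distance of 35 map units corresponds to a recombination frequency of 0.350.
The F1 is dw+ d / dw d+, so dw d is a recombinant gamete class with expected frequency r/2 = 0.350/2 = 0.1750.
That is 0.1750 = 17.5% of the progeny.

17.5%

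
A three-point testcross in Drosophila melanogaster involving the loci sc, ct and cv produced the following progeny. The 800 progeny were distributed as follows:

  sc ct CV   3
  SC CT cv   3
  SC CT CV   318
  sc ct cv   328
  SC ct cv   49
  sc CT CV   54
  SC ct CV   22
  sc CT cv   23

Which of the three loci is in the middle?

The two most frequent reciprocal classes, SC CT CV and sc ct cv, are the parental types, so the F1 was SC CT CV / sc ct cv.
The two rarest classes, SC CT cv and sc ct CV, are the double crossovers. Comparing them with the parentals, only the cv allele has switched, so cv is the middle locus and the order is sc – cv – ct.

cv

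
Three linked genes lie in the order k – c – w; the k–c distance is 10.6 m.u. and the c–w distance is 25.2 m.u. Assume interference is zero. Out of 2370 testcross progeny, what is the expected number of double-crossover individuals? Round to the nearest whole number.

Map distances give recombination frequencies of 0.106 and 0.252 for the two intervals.
With no interference, expected double-crossover frequency = 0.106 × 0.252 = 0.02671.
Expected number = 0.02671 × 2370 = 63.31 ≈ 63.

63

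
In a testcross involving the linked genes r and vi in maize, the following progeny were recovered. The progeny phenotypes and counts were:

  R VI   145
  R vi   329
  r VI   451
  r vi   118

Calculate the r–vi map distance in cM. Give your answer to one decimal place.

25.2 cM

The two most frequent classes, R vi (329) and r VI (451), are the parental types, so the F1 was R vi / r VI.
The recombinant classes are R VI and r vi: 145 + 118 = 263.
Recombination frequency = 263/1043 = 0.2522 ≈ 25.2%, i.e. 25.2 cM.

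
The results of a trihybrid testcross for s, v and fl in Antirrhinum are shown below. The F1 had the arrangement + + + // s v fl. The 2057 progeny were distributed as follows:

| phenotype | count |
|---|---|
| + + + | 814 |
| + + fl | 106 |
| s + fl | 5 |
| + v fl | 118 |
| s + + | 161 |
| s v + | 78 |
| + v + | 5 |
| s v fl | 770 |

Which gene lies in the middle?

v

The two rarest classes, + v + and s + fl, are the double crossovers. Comparing them with the parentals, only the v allele has switched, so v is the middle locus and the order is s – v – fl.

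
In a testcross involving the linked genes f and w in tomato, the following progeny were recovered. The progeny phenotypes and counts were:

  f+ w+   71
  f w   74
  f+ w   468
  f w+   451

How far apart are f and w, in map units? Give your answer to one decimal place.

The two most frequent classes, f+ w (468) and f w+ (451), are the parental types, so the F1 was f+ w / f w+.
The recombinant classes are f+ w+ and f w: 71 + 74 = 145.
Recombination frequency = 145/1064 = 0.1363 ≈ 13.6%, i.e. 13.6 map units.

13.6 map units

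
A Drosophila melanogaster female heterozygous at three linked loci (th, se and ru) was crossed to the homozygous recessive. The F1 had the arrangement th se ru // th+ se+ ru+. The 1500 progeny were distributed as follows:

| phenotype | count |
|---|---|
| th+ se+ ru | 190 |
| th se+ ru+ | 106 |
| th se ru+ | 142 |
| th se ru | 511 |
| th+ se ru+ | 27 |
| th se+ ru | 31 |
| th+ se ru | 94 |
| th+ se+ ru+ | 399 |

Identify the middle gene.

The two rarest classes, th se+ ru and th+ se ru+, are the double crossovers. Comparing them with the parentals, only the se allele has switched, so se is the middle locus and the order is th – se – ru.

se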